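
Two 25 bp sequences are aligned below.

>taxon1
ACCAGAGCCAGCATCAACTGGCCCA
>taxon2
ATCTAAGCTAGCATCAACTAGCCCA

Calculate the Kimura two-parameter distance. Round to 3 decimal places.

Of 25 sites, 4 differences are transitions and 1 are transversions, so P = 4/25 = 0.16 and Q = 1/25 = 0.04.
Under the Kimura two-parameter model, d = −½ ln(1 − 2P − Q) − ¼ ln(1 − 2Q).
1 − 2P − Q = 0.64, giving −½ ln(0.64) = 0.223144.
1 − 2Q = 0.92, giving −¼ ln(0.92) = 0.020845.
d = 0.223144 + 0.020845 = 0.243989.

0.244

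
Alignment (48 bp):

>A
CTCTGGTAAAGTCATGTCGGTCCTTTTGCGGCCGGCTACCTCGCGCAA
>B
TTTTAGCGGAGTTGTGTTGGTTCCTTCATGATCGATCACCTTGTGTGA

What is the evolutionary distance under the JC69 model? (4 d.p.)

The sequences differ at 23 of 48 sites, so p = 23/48 ≈ 0.479167.
d = −(3/4) ln(1 − 4p/3) = −0.75 ln(1 − 0.638889) = −0.75 ln(0.361111)
  = −0.75 × (-1.018570) = 0.763928 substitutions/site.

0.7639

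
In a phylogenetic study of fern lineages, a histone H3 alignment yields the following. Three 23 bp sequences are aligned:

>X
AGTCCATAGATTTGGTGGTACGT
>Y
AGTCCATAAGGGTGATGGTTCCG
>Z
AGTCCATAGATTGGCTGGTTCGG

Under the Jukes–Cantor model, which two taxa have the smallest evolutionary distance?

X–Y: 8/23 differ, p = 0.348, d = 0.467.
X–Z: 4/23 differ, p = 0.174, d = 0.198.
Y–Z: 7/23 differ, p = 0.304, d = 0.390.
The smallest distance is between X and Z.

X and Z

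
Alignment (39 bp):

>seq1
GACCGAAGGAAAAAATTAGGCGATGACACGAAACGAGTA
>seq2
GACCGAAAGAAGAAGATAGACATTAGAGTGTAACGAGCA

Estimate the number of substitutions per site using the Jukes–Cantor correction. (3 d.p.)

The sequences differ at 14 of 39 sites, so p = 14/39 ≈ 0.358974.
d = −(3/4) ln(1 − 4p/3) = −0.75 ln(1 − 0.478632) = −0.75 ln(0.521368)
  = −0.75 × (-0.651299) = 0.488474 substitutions/site.

0.488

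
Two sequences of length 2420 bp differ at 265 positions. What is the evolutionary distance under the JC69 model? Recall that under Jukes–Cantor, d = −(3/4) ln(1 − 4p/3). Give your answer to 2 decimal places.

0.12

p = 265/2420 ≈ 0.109504.
d = −(3/4) ln(1 − 4p/3) = −0.75 ln(1 − 0.146005) = −0.75 ln(0.853995)
  = −0.75 × (-0.157830) = 0.118373 substitutions/site.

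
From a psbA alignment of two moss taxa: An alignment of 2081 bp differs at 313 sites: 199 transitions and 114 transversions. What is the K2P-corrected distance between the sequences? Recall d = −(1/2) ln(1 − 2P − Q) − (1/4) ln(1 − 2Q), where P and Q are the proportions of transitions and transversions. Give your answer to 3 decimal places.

0.170

P = 199/2081 ≈ 0.095627 and Q = 114/2081 ≈ 0.054781.
Under the Kimura two-parameter model, d = −½ ln(1 − 2P − Q) − ¼ ln(1 − 2Q).
1 − 2P − Q = 0.753965, giving −½ ln(0.753965) = 0.141205.
1 − 2Q = 0.890438, giving −¼ ln(0.890438) = 0.029010.
d = 0.141205 + 0.029010 = 0.170215.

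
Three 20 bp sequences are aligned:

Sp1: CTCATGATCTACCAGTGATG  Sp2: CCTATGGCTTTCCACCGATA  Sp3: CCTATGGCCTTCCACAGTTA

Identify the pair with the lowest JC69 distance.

Sp2 and Sp3

Sp1–Sp2: 9/20 differ, p = 0.450, d = 0.687.
Sp1–Sp3: 9/20 differ, p = 0.450, d = 0.687.
Sp2–Sp3: 3/20 differ, p = 0.150, d = 0.167.
The smallest distance is between Sp2 and Sp3.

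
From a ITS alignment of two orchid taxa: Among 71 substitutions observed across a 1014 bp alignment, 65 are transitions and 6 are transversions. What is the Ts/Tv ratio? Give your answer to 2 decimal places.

R = 65/6 = 10.833333… ≈ 10.83 (to 2 d.p.).

10.83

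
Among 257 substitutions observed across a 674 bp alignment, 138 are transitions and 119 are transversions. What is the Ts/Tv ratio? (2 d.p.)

1.16

R = 138/119 = 1.159663… ≈ 1.16 (to 2 d.p.).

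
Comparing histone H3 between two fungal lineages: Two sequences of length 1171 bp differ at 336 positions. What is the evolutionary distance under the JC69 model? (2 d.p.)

0.36

p = 336/1171 ≈ 0.286934.
d = −(3/4) ln(1 − 4p/3) = −0.75 ln(1 − 0.382579) = −0.75 ln(0.617421)
  = −0.75 × (-0.482204) = 0.361653 substitutions/site.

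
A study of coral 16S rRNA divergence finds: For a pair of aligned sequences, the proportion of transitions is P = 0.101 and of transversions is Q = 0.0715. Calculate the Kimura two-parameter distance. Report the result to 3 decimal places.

Under the Kimura two-parameter model, d = −½ ln(1 − 2P − Q) − ¼ ln(1 − 2Q).
1 − 2P − Q = 0.7265, giving −½ ln(0.7265) = 0.159758.
1 − 2Q = 0.857, giving −¼ ln(0.857) = 0.038579.
d = 0.159758 + 0.038579 = 0.198337.

0.198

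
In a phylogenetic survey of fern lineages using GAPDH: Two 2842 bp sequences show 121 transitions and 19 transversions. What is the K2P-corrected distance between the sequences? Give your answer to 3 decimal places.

P = 121/2842 ≈ 0.042576 and Q = 19/2842 ≈ 0.006685.
Under the Kimura two-parameter model, d = −½ ln(1 − 2P − Q) − ¼ ln(1 − 2Q).
1 − 2P − Q = 0.908163, giving −½ ln(0.908163) = 0.048166.
1 − 2Q = 0.98663, giving −¼ ln(0.98663) = 0.003365.
d = 0.048166 + 0.003365 = 0.051531.

0.052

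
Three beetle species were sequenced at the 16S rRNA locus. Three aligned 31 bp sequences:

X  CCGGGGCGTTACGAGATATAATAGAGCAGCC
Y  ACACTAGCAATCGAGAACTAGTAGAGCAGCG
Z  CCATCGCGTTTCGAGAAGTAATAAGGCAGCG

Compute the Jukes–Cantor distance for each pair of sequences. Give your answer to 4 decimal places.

d(X,Y) = 0.6913, d(X,Z) = 0.3672, d(Y,Z) = 0.5445

X–Y: 14/31 sites differ → p ≈ 0.451613, d = −0.75 ln(1 − 0.602151) = 0.691262 ≈ 0.6913.
X–Z: 9/31 sites differ → p ≈ 0.290323, d = −0.75 ln(1 − 0.387097) = 0.367161 ≈ 0.3672.
Y–Z: 12/31 sites differ → p ≈ 0.387097, d = −0.75 ln(1 − 0.516129) = 0.544453 ≈ 0.5445.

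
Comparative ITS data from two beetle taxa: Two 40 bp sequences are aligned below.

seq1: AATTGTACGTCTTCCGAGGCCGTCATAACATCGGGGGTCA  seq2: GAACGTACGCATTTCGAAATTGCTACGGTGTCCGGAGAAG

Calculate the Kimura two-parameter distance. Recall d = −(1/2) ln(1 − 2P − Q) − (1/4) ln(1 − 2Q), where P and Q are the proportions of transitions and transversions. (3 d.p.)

1.916

Of 40 sites, 17 differences are transitions and 5 are transversions, so P = 17/40 = 0.425 and Q = 5/40 = 0.125.
Under the Kimura two-parameter model, d = −½ ln(1 − 2P − Q) − ¼ ln(1 − 2Q).
1 − 2P − Q = 0.025, giving −½ ln(0.025) = 1.844440.
1 − 2Q = 0.75, giving −¼ ln(0.75) = 0.071921.
d = 1.844440 + 0.071921 = 1.916361.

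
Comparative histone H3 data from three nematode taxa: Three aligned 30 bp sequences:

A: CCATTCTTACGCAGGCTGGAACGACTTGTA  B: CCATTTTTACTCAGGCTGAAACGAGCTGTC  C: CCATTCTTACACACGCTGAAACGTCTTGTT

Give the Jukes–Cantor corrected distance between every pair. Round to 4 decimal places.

A–B: 6/30 sites differ → p = 0.2, d = −0.75 ln(1 − 0.266667) = 0.232617 ≈ 0.2326.
A–C: 5/30 sites differ → p ≈ 0.166667, d = −0.75 ln(1 − 0.222223) = 0.188487 ≈ 0.1885.
B–C: 7/30 sites differ → p ≈ 0.233333, d = −0.75 ln(1 − 0.311111) = 0.279506 ≈ 0.2795.

d(A,B) = 0.2326, d(A,C) = 0.1885, d(B,C) = 0.2795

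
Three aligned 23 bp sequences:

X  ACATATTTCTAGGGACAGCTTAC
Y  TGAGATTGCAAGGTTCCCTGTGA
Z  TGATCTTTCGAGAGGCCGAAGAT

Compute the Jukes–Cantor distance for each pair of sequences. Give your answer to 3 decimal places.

X–Y: 13/23 sites differ → p ≈ 0.565217, d = −0.75 ln(1 − 0.753623) = 1.050669 ≈ 1.051.
X–Z: 11/23 sites differ → p ≈ 0.478261, d = −0.75 ln(1 − 0.637681) = 0.761423 ≈ 0.761.
Y–Z: 13/23 sites differ → p ≈ 0.565217, d = −0.75 ln(1 − 0.753623) = 1.050669 ≈ 1.051.

d(X,Y) = 1.051, d(X,Z) = 0.761, d(Y,Z) = 1.051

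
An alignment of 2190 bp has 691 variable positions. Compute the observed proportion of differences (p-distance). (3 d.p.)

p = 691/2190 = 0.315525… ≈ 0.316 (to 3 d.p.).

0.316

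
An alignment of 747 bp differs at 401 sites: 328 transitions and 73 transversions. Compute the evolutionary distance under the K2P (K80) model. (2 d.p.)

1.92

P = 328/747 ≈ 0.43909 and Q = 73/747 ≈ 0.097724.
Under the Kimura two-parameter model, d = −½ ln(1 − 2P − Q) − ¼ ln(1 − 2Q).
1 − 2P − Q = 0.024096, giving −½ ln(0.024096) = 1.862855.
1 − 2Q = 0.804552, giving −¼ ln(0.804552) = 0.054367.
d = 1.862855 + 0.054367 = 1.917222.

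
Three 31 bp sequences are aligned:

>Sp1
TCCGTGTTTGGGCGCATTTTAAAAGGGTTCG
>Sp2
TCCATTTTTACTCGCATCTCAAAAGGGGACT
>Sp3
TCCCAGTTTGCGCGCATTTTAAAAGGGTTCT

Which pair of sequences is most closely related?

Sp1 and Sp3

Sp1–Sp2: 10/31 differ, p = 0.323, d = 0.422.
Sp1–Sp3: 4/31 differ, p = 0.129, d = 0.142.
Sp2–Sp3: 9/31 differ, p = 0.290, d = 0.367.
The smallest distance is between Sp1 and Sp3.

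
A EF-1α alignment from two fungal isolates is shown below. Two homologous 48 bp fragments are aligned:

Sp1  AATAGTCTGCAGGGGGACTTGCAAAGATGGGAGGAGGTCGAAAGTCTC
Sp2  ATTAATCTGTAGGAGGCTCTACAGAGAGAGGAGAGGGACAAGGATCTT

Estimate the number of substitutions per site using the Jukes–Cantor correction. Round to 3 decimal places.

The sequences differ at 19 of 48 sites, so p = 19/48 ≈ 0.395833.
d = −(3/4) ln(1 − 4p/3) = −0.75 ln(1 − 0.527777) = −0.75 ln(0.472223)
  = −0.75 × (-0.750304) = 0.562728 substitutions/site.

0.563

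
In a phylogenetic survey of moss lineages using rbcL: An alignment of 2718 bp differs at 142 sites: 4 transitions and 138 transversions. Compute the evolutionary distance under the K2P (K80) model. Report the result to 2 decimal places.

0.05

P = 4/2718 ≈ 0.001472 and Q = 138/2718 ≈ 0.050773.
Under the Kimura two-parameter model, d = −½ ln(1 − 2P − Q) − ¼ ln(1 − 2Q).
1 − 2P − Q = 0.946283, giving −½ ln(0.946283) = 0.027607.
1 − 2Q = 0.898454, giving −¼ ln(0.898454) = 0.026770.
d = 0.027607 + 0.026770 = 0.054377.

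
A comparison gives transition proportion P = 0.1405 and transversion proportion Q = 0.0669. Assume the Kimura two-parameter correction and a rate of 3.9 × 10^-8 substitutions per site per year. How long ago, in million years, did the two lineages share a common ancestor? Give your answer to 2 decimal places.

Under the Kimura two-parameter model, d = −½ ln(1 − 2P − Q) − ¼ ln(1 − 2Q).
1 − 2P − Q = 0.6521, giving −½ ln(0.6521) = 0.213779.
1 − 2Q = 0.8662, giving −¼ ln(0.8662) = 0.035910.
d = 0.213779 + 0.035910 = 0.249689.
Under a molecular clock d = 2μt, so t = d/(2μ) = 0.249689 / (2 × 3.9 × 10^-8) = 3.20 million years.

3.20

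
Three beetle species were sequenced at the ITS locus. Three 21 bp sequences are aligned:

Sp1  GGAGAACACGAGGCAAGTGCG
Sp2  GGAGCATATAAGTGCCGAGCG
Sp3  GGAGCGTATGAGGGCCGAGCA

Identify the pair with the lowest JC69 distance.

Sp2 and Sp3

Sp1–Sp2: 9/21 differ, p = 0.429, d = 0.635.
Sp1–Sp3: 9/21 differ, p = 0.429, d = 0.635.
Sp2–Sp3: 4/21 differ, p = 0.190, d = 0.220.
The smallest distance is between Sp2 and Sp3.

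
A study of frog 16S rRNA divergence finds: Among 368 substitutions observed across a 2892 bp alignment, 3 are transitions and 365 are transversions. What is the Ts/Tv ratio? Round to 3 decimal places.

R = 3/365 = 0.008219… ≈ 0.008 (to 3 d.p.).

0.008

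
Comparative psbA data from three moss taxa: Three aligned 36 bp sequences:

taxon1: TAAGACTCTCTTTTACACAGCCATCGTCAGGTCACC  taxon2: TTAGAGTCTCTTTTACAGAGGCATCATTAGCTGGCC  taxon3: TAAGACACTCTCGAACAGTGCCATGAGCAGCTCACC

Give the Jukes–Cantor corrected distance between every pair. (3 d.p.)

taxon1–taxon2: 9/36 sites differ → p = 0.25, d = −0.75 ln(1 − 0.333333) = 0.304098 ≈ 0.304.
taxon1–taxon3: 10/36 sites differ → p ≈ 0.277778, d = −0.75 ln(1 − 0.370371) = 0.346968 ≈ 0.347.
taxon2–taxon3: 13/36 sites differ → p ≈ 0.361111, d = −0.75 ln(1 − 0.481481) = 0.492584 ≈ 0.493.

d(taxon1,taxon2) = 0.304, d(taxon1,taxon3) = 0.347, d(taxon2,taxon3) = 0.493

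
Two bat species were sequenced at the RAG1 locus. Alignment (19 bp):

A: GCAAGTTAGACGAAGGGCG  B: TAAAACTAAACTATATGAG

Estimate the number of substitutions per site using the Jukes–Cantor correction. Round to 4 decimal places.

The sequences differ at 10 of 19 sites (1, 2, 5, 6, 9, 12, 14, 15, 16, 18), so p = 10/19 ≈ 0.526316.
d = −(3/4) ln(1 − 4p/3) = −0.75 ln(1 − 0.701755) = −0.75 ln(0.298245)
  = −0.75 × (-1.209840) = 0.907380 substitutions/site.

0.9074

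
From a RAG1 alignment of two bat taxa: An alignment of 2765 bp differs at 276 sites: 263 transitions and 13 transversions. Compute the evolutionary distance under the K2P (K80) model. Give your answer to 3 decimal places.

P = 263/2765 ≈ 0.095118 and Q = 13/2765 ≈ 0.004702.
Under the Kimura two-parameter model, d = −½ ln(1 − 2P − Q) − ¼ ln(1 − 2Q).
1 − 2P − Q = 0.805062, giving −½ ln(0.805062) = 0.108418.
1 − 2Q = 0.990596, giving −¼ ln(0.990596) = 0.002362.
d = 0.108418 + 0.002362 = 0.110780.

0.111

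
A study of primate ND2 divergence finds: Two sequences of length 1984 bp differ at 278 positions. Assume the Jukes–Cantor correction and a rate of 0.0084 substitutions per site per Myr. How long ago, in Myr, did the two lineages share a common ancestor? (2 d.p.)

9.23

p = 278/1984 ≈ 0.140121.
d = −(3/4) ln(1 − 4p/3) = −0.75 ln(1 − 0.186828) = −0.75 ln(0.813172)
  = −0.75 × (-0.206813) = 0.155110 substitutions/site.
Under a molecular clock d = 2μt, so t = d/(2μ) = 0.155110 / (2 × 0.0084) = 9.23 Myr.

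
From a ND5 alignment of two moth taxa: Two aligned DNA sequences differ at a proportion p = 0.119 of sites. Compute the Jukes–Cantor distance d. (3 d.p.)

d = −(3/4) ln(1 − 4p/3) = −0.75 ln(1 − 0.158667) = −0.75 ln(0.841333)
  = −0.75 × (-0.172768) = 0.129576 substitutions/site.

0.130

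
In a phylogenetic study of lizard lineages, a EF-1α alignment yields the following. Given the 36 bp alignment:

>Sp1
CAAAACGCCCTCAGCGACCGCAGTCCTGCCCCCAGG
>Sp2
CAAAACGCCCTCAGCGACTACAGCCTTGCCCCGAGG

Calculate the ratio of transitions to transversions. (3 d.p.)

Transitions are A↔G and C↔T; transversions are all other mismatches.
Transitions: 4. Transversions: 1.
R = 4/1 = 4.000.

4.000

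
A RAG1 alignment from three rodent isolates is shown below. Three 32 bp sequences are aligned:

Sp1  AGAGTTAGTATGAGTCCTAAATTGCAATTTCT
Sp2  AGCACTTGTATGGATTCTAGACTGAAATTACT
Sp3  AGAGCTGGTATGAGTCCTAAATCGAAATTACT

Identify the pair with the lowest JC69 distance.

Sp1–Sp2: 11/32 differ, p = 0.344, d = 0.460.
Sp1–Sp3: 5/32 differ, p = 0.156, d = 0.175.
Sp2–Sp3: 9/32 differ, p = 0.281, d = 0.353.
The smallest distance is between Sp1 and Sp3.

Sp1 and Sp3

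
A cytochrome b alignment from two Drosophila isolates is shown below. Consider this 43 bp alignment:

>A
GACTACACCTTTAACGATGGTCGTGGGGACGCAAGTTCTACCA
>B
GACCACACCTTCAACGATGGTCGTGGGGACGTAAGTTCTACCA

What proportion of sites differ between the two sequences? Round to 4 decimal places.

0.0698

The sequences differ at 3 of 43 positions (sites 4, 12, 32).
p = 3/43 = 0.069767… ≈ 0.0698 (to 4 d.p.).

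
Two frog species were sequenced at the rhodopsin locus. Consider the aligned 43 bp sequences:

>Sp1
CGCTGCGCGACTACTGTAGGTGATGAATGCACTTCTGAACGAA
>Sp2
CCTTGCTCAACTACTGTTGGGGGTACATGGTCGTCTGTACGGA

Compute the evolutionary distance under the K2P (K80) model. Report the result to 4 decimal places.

0.4272

Of 43 sites, 5 differences are transitions and 9 are transversions, so P = 5/43 ≈ 0.116279 and Q = 9/43 ≈ 0.209302.
Under the Kimura two-parameter model, d = −½ ln(1 − 2P − Q) − ¼ ln(1 − 2Q).
1 − 2P − Q = 0.55814, giving −½ ln(0.55814) = 0.291573.
1 − 2Q = 0.581396, giving −¼ ln(0.581396) = 0.135581.
d = 0.291573 + 0.135581 = 0.427154.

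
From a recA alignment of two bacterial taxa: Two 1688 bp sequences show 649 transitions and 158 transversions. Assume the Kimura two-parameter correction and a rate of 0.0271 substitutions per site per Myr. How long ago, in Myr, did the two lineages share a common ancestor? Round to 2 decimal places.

19.26

P = 649/1688 ≈ 0.384479 and Q = 158/1688 ≈ 0.093602.
Under the Kimura two-parameter model, d = −½ ln(1 − 2P − Q) − ¼ ln(1 − 2Q).
1 − 2P − Q = 0.13744, giving −½ ln(0.13744) = 0.992284.
1 − 2Q = 0.812796, giving −¼ ln(0.812796) = 0.051819.
d = 0.992284 + 0.051819 = 1.044103.
Under a molecular clock d = 2μt, so t = d/(2μ) = 1.044103 / (2 × 0.0271) = 19.26 Myr.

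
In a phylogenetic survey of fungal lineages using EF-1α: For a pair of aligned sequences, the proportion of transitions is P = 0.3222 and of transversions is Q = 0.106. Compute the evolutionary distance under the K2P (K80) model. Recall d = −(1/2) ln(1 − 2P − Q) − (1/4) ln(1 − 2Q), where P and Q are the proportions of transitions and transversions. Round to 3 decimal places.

0.754

Under the Kimura two-parameter model, d = −½ ln(1 − 2P − Q) − ¼ ln(1 − 2Q).
1 − 2P − Q = 0.2496, giving −½ ln(0.2496) = 0.693948.
1 − 2Q = 0.788, giving −¼ ln(0.788) = 0.059564.
d = 0.693948 + 0.059564 = 0.753512.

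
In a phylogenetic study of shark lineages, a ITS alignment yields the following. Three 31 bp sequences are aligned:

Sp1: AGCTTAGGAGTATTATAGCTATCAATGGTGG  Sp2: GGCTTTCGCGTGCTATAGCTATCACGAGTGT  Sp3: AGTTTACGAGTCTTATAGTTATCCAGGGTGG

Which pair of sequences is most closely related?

Sp1–Sp2: 10/31 differ, p = 0.323, d = 0.422.
Sp1–Sp3: 6/31 differ, p = 0.194, d = 0.224.
Sp2–Sp3: 11/31 differ, p = 0.355, d = 0.481.
The smallest distance is between Sp1 and Sp3.

Sp1 and Sp3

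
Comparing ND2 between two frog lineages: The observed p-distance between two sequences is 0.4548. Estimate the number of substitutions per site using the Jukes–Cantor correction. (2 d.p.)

d = −(3/4) ln(1 − 4p/3) = −0.75 ln(1 − 0.6064) = −0.75 ln(0.3936)
  = −0.75 × (-0.932420) = 0.699315 substitutions/site.

0.70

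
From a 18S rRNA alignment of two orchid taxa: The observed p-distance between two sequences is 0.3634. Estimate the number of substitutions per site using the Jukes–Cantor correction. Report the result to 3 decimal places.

0.497

d = −(3/4) ln(1 − 4p/3) = −0.75 ln(1 − 0.484533) = −0.75 ln(0.515467)
  = −0.75 × (-0.662682) = 0.497012 substitutions/site.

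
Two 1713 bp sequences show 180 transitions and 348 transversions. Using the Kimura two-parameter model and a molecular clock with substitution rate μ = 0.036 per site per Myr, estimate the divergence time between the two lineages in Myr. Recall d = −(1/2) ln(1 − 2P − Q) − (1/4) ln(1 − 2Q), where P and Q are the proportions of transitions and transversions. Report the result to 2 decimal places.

P = 180/1713 ≈ 0.105079 and Q = 348/1713 ≈ 0.203152.
Under the Kimura two-parameter model, d = −½ ln(1 − 2P − Q) − ¼ ln(1 − 2Q).
1 − 2P − Q = 0.58669, giving −½ ln(0.58669) = 0.266629.
1 − 2Q = 0.593696, giving −¼ ln(0.593696) = 0.130347.
d = 0.266629 + 0.130347 = 0.396976.
Under a molecular clock d = 2μt, so t = d/(2μ) = 0.396976 / (2 × 0.036) = 5.51 Myr.

5.51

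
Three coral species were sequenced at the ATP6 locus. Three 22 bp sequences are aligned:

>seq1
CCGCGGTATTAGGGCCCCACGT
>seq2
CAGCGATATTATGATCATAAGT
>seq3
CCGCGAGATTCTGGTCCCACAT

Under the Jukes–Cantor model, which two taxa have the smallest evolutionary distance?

seq1–seq2: 8/22 differ, p = 0.364, d = 0.497.
seq1–seq3: 6/22 differ, p = 0.273, d = 0.339.
seq2–seq3: 8/22 differ, p = 0.364, d = 0.497.
The smallest distance is between seq1 and seq3.

seq1 and seq3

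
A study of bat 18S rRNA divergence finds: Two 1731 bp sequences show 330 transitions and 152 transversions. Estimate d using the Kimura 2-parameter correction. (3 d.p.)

P = 330/1731 ≈ 0.190641 and Q = 152/1731 ≈ 0.087811.
Under the Kimura two-parameter model, d = −½ ln(1 − 2P − Q) − ¼ ln(1 − 2Q).
1 − 2P − Q = 0.530907, giving −½ ln(0.530907) = 0.316584.
1 − 2Q = 0.824378, giving −¼ ln(0.824378) = 0.048282.
d = 0.316584 + 0.048282 = 0.364866.

0.365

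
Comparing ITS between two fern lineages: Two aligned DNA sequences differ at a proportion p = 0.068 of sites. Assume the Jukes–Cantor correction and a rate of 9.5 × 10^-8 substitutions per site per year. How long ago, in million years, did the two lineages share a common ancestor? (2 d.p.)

0.38

d = −(3/4) ln(1 − 4p/3) = −0.75 ln(1 − 0.090667) = −0.75 ln(0.909333)
  = −0.75 × (-0.095044) = 0.071283 substitutions/site.
Under a molecular clock d = 2μt, so t = d/(2μ) = 0.071283 / (2 × 9.5 × 10^-8) = 0.38 million years.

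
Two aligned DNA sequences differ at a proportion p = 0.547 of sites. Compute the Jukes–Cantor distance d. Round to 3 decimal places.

0.980

d = −(3/4) ln(1 − 4p/3) = −0.75 ln(1 − 0.729333) = −0.75 ln(0.270667)
  = −0.75 × (-1.306866) = 0.980150 substitutions/site.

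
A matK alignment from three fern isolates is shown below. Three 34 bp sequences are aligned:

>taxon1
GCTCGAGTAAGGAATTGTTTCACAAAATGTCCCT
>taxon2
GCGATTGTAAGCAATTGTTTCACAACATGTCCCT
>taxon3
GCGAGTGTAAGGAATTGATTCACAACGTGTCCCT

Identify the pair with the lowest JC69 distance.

taxon1–taxon2: 6/34 differ, p = 0.176, d = 0.201.
taxon1–taxon3: 6/34 differ, p = 0.176, d = 0.201.
taxon2–taxon3: 4/34 differ, p = 0.118, d = 0.128.
The smallest distance is between taxon2 and taxon3.

taxon2 and taxon3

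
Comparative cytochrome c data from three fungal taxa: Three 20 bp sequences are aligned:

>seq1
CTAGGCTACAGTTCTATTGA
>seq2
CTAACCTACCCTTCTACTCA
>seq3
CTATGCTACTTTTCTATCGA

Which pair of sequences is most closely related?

seq1–seq2: 6/20 differ, p = 0.300, d = 0.383.
seq1–seq3: 4/20 differ, p = 0.200, d = 0.233.
seq2–seq3: 7/20 differ, p = 0.350, d = 0.471.
The smallest distance is between seq1 and seq3.

seq1 and seq3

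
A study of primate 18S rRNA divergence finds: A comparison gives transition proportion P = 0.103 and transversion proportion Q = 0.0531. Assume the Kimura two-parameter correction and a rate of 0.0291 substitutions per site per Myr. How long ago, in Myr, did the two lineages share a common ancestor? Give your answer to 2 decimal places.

3.06

Under the Kimura two-parameter model, d = −½ ln(1 − 2P − Q) − ¼ ln(1 − 2Q).
1 − 2P − Q = 0.7409, giving −½ ln(0.7409) = 0.149945.
1 − 2Q = 0.8938, giving −¼ ln(0.8938) = 0.028068.
d = 0.149945 + 0.028068 = 0.178013.
Under a molecular clock d = 2μt, so t = d/(2μ) = 0.178013 / (2 × 0.0291) = 3.06 Myr.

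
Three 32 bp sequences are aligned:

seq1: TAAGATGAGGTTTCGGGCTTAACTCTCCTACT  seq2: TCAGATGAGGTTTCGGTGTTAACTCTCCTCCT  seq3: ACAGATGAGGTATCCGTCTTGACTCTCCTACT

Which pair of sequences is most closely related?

seq1 and seq2

seq1–seq2: 4/32 differ, p = 0.125, d = 0.137.
seq1–seq3: 6/32 differ, p = 0.188, d = 0.216.
seq2–seq3: 6/32 differ, p = 0.188, d = 0.216.
The smallest distance is between seq1 and seq2.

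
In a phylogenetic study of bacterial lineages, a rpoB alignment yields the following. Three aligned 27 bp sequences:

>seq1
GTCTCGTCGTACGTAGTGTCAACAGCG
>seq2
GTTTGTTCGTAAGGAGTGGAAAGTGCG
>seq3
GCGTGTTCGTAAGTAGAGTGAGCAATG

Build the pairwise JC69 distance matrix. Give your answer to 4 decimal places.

seq1–seq2: 9/27 sites differ → p ≈ 0.333333, d = −0.75 ln(1 − 0.444444) = 0.440839 ≈ 0.4408.
seq1–seq3: 10/27 sites differ → p ≈ 0.37037, d = −0.75 ln(1 − 0.493827) = 0.510658 ≈ 0.5107.
seq2–seq3: 11/27 sites differ → p ≈ 0.407407, d = −0.75 ln(1 − 0.543209) = 0.587647 ≈ 0.5876.

d(seq1,seq2) = 0.4408, d(seq1,seq3) = 0.5107, d(seq2,seq3) = 0.5876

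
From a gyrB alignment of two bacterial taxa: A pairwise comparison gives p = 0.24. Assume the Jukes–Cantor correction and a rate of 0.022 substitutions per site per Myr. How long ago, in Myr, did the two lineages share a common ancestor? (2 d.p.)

d = −(3/4) ln(1 − 4p/3) = −0.75 ln(1 − 0.32) = −0.75 ln(0.68)
  = −0.75 × (-0.385662) = 0.289247 substitutions/site.
Under a molecular clock d = 2μt, so t = d/(2μ) = 0.289247 / (2 × 0.022) = 6.57 Myr.

6.57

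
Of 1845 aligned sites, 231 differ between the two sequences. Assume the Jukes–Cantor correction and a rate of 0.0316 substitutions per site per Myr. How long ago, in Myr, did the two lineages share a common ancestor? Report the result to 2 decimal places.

p = 231/1845 ≈ 0.125203.
d = −(3/4) ln(1 − 4p/3) = −0.75 ln(1 − 0.166937) = −0.75 ln(0.833063)
  = −0.75 × (-0.182646) = 0.136985 substitutions/site.
Under a molecular clock d = 2μt, so t = d/(2μ) = 0.136985 / (2 × 0.0316) = 2.17 Myr.

2.17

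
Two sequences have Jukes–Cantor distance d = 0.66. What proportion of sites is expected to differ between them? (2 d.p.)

0.44

p = (3/4)(1 − e^(−4d/3)) = 0.75 × (1 − e^(-0.88)) = 0.75 × (1 − 0.414783) = 0.438913.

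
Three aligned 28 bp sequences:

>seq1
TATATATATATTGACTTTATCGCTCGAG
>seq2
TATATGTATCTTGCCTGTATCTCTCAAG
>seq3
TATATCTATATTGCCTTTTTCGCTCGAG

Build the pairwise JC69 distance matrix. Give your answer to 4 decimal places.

d(seq1,seq2) = 0.2524, d(seq1,seq3) = 0.1156, d(seq2,seq3) = 0.2524

seq1–seq2: 6/28 sites differ → p ≈ 0.214286, d = −0.75 ln(1 − 0.285715) = 0.252355 ≈ 0.2524.
seq1–seq3: 3/28 sites differ → p ≈ 0.107143, d = −0.75 ln(1 − 0.142857) = 0.115613 ≈ 0.1156.
seq2–seq3: 6/28 sites differ → p ≈ 0.214286, d = −0.75 ln(1 − 0.285715) = 0.252355 ≈ 0.2524.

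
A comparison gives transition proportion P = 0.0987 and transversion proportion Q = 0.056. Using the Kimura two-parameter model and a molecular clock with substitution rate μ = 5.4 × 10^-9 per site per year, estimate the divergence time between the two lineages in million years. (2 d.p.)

16.28

Under the Kimura two-parameter model, d = −½ ln(1 − 2P − Q) − ¼ ln(1 − 2Q).
1 − 2P − Q = 0.7466, giving −½ ln(0.7466) = 0.146113.
1 − 2Q = 0.888, giving −¼ ln(0.888) = 0.029696.
d = 0.146113 + 0.029696 = 0.175809.
Under a molecular clock d = 2μt, so t = d/(2μ) = 0.175809 / (2 × 5.4 × 10^-9) = 16.28 million years.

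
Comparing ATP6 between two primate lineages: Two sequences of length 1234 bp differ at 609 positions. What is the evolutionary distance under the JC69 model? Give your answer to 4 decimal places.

p = 609/1234 ≈ 0.493517.
d = −(3/4) ln(1 − 4p/3) = −0.75 ln(1 − 0.658023) = −0.75 ln(0.341977)
  = −0.75 × (-1.073012) = 0.804759 substitutions/site.

0.8048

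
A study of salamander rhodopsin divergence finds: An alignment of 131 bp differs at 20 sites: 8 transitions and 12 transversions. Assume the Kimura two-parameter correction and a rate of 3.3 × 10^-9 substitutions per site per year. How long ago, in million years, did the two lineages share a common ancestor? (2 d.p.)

25.88

P = 8/131 ≈ 0.061069 and Q = 12/131 ≈ 0.091603.
Under the Kimura two-parameter model, d = −½ ln(1 − 2P − Q) − ¼ ln(1 − 2Q).
1 − 2P − Q = 0.786259, giving −½ ln(0.786259) = 0.120235.
1 − 2Q = 0.816794, giving −¼ ln(0.816794) = 0.050592.
d = 0.120235 + 0.050592 = 0.170827.
Under a molecular clock d = 2μt, so t = d/(2μ) = 0.170827 / (2 × 3.3 × 10^-9) = 25.88 million years.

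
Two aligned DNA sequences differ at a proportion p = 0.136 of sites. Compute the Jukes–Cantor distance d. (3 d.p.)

d = −(3/4) ln(1 − 4p/3) = −0.75 ln(1 − 0.181333) = −0.75 ln(0.818667)
  = −0.75 × (-0.200078) = 0.150059 substitutions/site.

0.150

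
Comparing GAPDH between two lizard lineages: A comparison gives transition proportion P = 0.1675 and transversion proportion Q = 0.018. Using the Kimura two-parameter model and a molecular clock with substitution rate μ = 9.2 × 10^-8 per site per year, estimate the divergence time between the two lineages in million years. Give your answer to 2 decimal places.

Under the Kimura two-parameter model, d = −½ ln(1 − 2P − Q) − ¼ ln(1 − 2Q).
1 − 2P − Q = 0.647, giving −½ ln(0.647) = 0.217704.
1 − 2Q = 0.964, giving −¼ ln(0.964) = 0.009166.
d = 0.217704 + 0.009166 = 0.226870.
Under a molecular clock d = 2μt, so t = d/(2μ) = 0.226870 / (2 × 9.2 × 10^-8) = 1.23 million years.

1.23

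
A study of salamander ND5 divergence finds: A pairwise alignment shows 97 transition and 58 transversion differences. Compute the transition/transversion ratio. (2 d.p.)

1.67

R = 97/58 = 1.672413… ≈ 1.67 (to 2 d.p.).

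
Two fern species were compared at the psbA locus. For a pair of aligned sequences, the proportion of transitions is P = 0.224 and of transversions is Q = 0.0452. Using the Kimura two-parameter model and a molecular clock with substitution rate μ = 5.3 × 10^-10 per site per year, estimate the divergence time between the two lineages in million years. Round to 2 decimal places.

Under the Kimura two-parameter model, d = −½ ln(1 − 2P − Q) − ¼ ln(1 − 2Q).
1 − 2P − Q = 0.5068, giving −½ ln(0.5068) = 0.339819.
1 − 2Q = 0.9096, giving −¼ ln(0.9096) = 0.023688.
d = 0.339819 + 0.023688 = 0.363507.
Under a molecular clock d = 2μt, so t = d/(2μ) = 0.363507 / (2 × 5.3 × 10^-10) = 342.93 million years.

342.93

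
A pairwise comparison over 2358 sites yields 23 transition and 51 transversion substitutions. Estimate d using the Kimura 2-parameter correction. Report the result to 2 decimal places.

P = 23/2358 ≈ 0.009754 and Q = 51/2358 ≈ 0.021628.
Under the Kimura two-parameter model, d = −½ ln(1 − 2P − Q) − ¼ ln(1 − 2Q).
1 − 2P − Q = 0.958864, giving −½ ln(0.958864) = 0.021003.
1 − 2Q = 0.956744, giving −¼ ln(0.956744) = 0.011055.
d = 0.021003 + 0.011055 = 0.032058.

0.03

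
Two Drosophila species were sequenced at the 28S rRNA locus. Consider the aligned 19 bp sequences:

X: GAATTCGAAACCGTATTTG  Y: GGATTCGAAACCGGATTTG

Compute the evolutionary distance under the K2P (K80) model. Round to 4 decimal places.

0.1137

Of 19 sites, 1 differences are transitions and 1 are transversions, so P = 1/19 ≈ 0.052632 and Q = 1/19 ≈ 0.052632.
Under the Kimura two-parameter model, d = −½ ln(1 − 2P − Q) − ¼ ln(1 − 2Q).
1 − 2P − Q = 0.842104, giving −½ ln(0.842104) = 0.085926.
1 − 2Q = 0.894736, giving −¼ ln(0.894736) = 0.027807.
d = 0.085926 + 0.027807 = 0.113733.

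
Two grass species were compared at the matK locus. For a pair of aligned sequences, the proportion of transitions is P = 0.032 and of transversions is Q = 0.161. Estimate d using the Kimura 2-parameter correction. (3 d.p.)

Under the Kimura two-parameter model, d = −½ ln(1 − 2P − Q) − ¼ ln(1 − 2Q).
1 − 2P − Q = 0.775, giving −½ ln(0.775) = 0.127446.
1 − 2Q = 0.678, giving −¼ ln(0.678) = 0.097152.
d = 0.127446 + 0.097152 = 0.224598.

0.225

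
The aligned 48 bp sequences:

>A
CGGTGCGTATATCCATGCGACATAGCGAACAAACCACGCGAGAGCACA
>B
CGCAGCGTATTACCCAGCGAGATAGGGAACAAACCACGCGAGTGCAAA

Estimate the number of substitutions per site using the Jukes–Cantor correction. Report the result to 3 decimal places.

The sequences differ at 10 of 48 sites (3, 4, 11, 12, 15, 16, 21, 26, 43, 47), so p = 10/48 ≈ 0.208333.
d = −(3/4) ln(1 − 4p/3) = −0.75 ln(1 − 0.277777) = −0.75 ln(0.722223)
  = −0.75 × (-0.325421) = 0.244066 substitutions/site.

0.244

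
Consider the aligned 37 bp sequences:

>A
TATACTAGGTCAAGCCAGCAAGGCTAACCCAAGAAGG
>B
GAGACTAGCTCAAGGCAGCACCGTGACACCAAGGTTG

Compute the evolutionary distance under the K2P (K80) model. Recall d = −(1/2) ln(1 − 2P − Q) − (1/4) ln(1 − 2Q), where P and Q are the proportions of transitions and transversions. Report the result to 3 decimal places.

Of 37 sites, 2 differences are transitions and 11 are transversions, so P = 2/37 ≈ 0.054054 and Q = 11/37 ≈ 0.297297.
Under the Kimura two-parameter model, d = −½ ln(1 − 2P − Q) − ¼ ln(1 − 2Q).
1 − 2P − Q = 0.594595, giving −½ ln(0.594595) = 0.259937.
1 − 2Q = 0.405406, giving −¼ ln(0.405406) = 0.225717.
d = 0.259937 + 0.225717 = 0.485654.

0.486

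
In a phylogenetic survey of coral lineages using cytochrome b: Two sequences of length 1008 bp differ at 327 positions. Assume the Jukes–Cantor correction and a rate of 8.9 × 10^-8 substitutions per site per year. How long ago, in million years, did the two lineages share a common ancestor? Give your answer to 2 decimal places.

p = 327/1008 ≈ 0.324405.
d = −(3/4) ln(1 − 4p/3) = −0.75 ln(1 − 0.43254) = −0.75 ln(0.56746)
  = −0.75 × (-0.566585) = 0.424939 substitutions/site.
Under a molecular clock d = 2μt, so t = d/(2μ) = 0.424939 / (2 × 8.9 × 10^-8) = 2.39 million years.

2.39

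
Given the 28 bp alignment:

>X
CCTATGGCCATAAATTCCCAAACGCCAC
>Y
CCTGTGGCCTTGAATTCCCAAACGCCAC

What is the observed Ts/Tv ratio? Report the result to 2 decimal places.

2.00

Transitions are A↔G and C↔T; transversions are all other mismatches.
Transitions: 2. Transversions: 1.
R = 2/1 = 2.00.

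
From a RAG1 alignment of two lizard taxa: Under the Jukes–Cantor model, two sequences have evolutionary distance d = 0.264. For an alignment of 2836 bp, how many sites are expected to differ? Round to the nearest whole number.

631

Invert JC69: p = (3/4)(1 − e^(−4d/3)) = 0.75 × (1 − e^(-0.352)) = 0.75 × (1 − 0.703280) = 0.222540.
Expected differing sites = pL ≈ 0.222540 × 2836 = 631.12344 ≈ 631.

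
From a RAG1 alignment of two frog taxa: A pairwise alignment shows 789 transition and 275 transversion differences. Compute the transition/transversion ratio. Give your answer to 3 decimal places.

2.869

R = 789/275 = 2.869090… ≈ 2.869 (to 3 d.p.).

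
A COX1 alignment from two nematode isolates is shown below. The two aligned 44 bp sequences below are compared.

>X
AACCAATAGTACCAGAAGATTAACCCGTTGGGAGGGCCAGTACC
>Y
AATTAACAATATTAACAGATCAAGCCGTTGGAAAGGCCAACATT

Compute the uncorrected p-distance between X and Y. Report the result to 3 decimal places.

The sequences differ at 16 of 44 positions.
p = 16/44 = 0.363636… ≈ 0.364 (to 3 d.p.).

0.364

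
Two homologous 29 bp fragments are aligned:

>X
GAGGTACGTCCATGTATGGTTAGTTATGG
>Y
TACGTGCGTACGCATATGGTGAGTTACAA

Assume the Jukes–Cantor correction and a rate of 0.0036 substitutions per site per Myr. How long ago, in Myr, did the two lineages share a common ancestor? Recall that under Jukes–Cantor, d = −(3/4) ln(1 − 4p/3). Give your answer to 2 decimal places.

The sequences differ at 11 of 29 sites, so p = 11/29 ≈ 0.37931.
d = −(3/4) ln(1 − 4p/3) = −0.75 ln(1 − 0.505747) = −0.75 ln(0.494253)
  = −0.75 × (-0.704708) = 0.528531 substitutions/site.
Under a molecular clock d = 2μt, so t = d/(2μ) = 0.528531 / (2 × 0.0036) = 73.41 Myr.

73.41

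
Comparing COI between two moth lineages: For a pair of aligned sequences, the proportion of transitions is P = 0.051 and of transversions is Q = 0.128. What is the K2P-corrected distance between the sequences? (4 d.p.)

Under the Kimura two-parameter model, d = −½ ln(1 − 2P − Q) − ¼ ln(1 − 2Q).
1 − 2P − Q = 0.77, giving −½ ln(0.77) = 0.130682.
1 − 2Q = 0.744, giving −¼ ln(0.744) = 0.073929.
d = 0.130682 + 0.073929 = 0.204611.

0.2046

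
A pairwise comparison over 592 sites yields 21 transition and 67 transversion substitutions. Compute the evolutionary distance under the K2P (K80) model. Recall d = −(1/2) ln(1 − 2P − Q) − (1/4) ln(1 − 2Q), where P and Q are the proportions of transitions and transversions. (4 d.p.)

P = 21/592 ≈ 0.035473 and Q = 67/592 ≈ 0.113176.
Under the Kimura two-parameter model, d = −½ ln(1 − 2P − Q) − ¼ ln(1 − 2Q).
1 − 2P − Q = 0.815878, giving −½ ln(0.815878) = 0.101745.
1 − 2Q = 0.773648, giving −¼ ln(0.773648) = 0.064160.
d = 0.101745 + 0.064160 = 0.165905.

0.1659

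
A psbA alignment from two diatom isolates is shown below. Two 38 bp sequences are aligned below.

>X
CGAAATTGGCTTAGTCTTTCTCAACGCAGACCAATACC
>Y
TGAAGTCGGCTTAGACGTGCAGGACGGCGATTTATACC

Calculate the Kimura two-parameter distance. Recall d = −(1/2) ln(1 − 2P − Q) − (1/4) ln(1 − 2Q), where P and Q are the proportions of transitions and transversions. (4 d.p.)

0.5102

Of 38 sites, 6 differences are transitions and 8 are transversions, so P = 6/38 ≈ 0.157895 and Q = 8/38 ≈ 0.210526.
Under the Kimura two-parameter model, d = −½ ln(1 − 2P − Q) − ¼ ln(1 − 2Q).
1 − 2P − Q = 0.473684, giving −½ ln(0.473684) = 0.373607.
1 − 2Q = 0.578948, giving −¼ ln(0.578948) = 0.136636.
d = 0.373607 + 0.136636 = 0.510243.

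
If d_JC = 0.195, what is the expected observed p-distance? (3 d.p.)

p = (3/4)(1 − e^(−4d/3)) = 0.75 × (1 − e^(-0.26)) = 0.75 × (1 − 0.771052) = 0.171711.

0.172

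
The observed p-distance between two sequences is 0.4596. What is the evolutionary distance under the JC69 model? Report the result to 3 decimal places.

0.712

d = −(3/4) ln(1 − 4p/3) = −0.75 ln(1 − 0.6128) = −0.75 ln(0.3872)
  = −0.75 × (-0.948814) = 0.711611 substitutions/site.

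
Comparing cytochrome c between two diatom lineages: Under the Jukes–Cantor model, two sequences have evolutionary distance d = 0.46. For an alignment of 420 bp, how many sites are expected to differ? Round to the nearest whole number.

Invert JC69: p = (3/4)(1 − e^(−4d/3)) = 0.75 × (1 − e^(-0.613333)) = 0.75 × (1 − 0.541543) = 0.343843.
Expected differing sites = pL ≈ 0.343843 × 420 = 144.41406 ≈ 144.

144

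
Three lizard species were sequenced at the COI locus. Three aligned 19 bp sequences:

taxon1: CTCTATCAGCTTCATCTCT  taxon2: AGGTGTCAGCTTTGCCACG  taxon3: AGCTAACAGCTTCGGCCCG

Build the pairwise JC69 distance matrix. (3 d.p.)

taxon1–taxon2: 9/19 sites differ → p ≈ 0.473684, d = −0.75 ln(1 − 0.631579) = 0.748897 ≈ 0.749.
taxon1–taxon3: 7/19 sites differ → p ≈ 0.368421, d = −0.75 ln(1 − 0.491228) = 0.506816 ≈ 0.507.
taxon2–taxon3: 6/19 sites differ → p ≈ 0.315789, d = −0.75 ln(1 − 0.421052) = 0.409907 ≈ 0.410.

d(taxon1,taxon2) = 0.749, d(taxon1,taxon3) = 0.507, d(taxon2,taxon3) = 0.410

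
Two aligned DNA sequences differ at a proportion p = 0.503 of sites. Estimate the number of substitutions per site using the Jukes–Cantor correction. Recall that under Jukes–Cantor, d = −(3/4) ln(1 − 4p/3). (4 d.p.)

0.8330

d = −(3/4) ln(1 − 4p/3) = −0.75 ln(1 − 0.670667) = −0.75 ln(0.329333)
  = −0.75 × (-1.110686) = 0.833015 substitutions/site.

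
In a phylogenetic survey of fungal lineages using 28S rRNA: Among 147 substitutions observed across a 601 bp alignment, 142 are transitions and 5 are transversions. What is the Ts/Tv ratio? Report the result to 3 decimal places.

28.400

R = 142/5 = 28.400.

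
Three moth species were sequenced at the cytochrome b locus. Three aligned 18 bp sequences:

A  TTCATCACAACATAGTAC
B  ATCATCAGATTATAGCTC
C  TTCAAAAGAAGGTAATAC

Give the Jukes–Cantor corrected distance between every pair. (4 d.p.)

A–B: 6/18 sites differ → p ≈ 0.333333, d = −0.75 ln(1 − 0.444444) = 0.440839 ≈ 0.4408.
A–C: 6/18 sites differ → p ≈ 0.333333, d = −0.75 ln(1 − 0.444444) = 0.440839 ≈ 0.4408.
B–C: 9/18 sites differ → p = 0.5, d = −0.75 ln(1 − 0.666667) = 0.823960 ≈ 0.8240.

d(A,B) = 0.4408, d(A,C) = 0.4408, d(B,C) = 0.8240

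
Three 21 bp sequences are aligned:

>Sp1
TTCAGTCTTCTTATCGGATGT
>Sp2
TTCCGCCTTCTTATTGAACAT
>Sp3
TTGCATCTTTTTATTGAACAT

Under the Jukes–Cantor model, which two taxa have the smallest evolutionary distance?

Sp2 and Sp3

Sp1–Sp2: 6/21 differ, p = 0.286, d = 0.360.
Sp1–Sp3: 8/21 differ, p = 0.381, d = 0.532.
Sp2–Sp3: 4/21 differ, p = 0.190, d = 0.220.
The smallest distance is between Sp2 and Sp3.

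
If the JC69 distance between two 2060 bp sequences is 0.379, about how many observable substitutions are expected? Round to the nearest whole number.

613

Invert JC69: p = (3/4)(1 − e^(−4d/3)) = 0.75 × (1 − e^(-0.505333)) = 0.75 × (1 − 0.603305) = 0.297521.
Expected differing sites = pL ≈ 0.297521 × 2060 = 612.89326 ≈ 613.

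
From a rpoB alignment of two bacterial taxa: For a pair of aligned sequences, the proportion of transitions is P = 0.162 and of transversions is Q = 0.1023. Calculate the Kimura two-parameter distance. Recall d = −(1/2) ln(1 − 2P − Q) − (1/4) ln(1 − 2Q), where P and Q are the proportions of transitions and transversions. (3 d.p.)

Under the Kimura two-parameter model, d = −½ ln(1 − 2P − Q) − ¼ ln(1 − 2Q).
1 − 2P − Q = 0.5737, giving −½ ln(0.5737) = 0.277824.
1 − 2Q = 0.7954, giving −¼ ln(0.7954) = 0.057228.
d = 0.277824 + 0.057228 = 0.335052.

0.335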